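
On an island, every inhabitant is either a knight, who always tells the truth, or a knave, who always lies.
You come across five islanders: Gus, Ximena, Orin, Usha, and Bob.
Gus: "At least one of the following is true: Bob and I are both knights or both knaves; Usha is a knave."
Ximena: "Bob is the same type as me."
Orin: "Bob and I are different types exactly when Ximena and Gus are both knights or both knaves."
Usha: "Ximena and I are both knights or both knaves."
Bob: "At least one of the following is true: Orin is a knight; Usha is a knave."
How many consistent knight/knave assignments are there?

Consistent assignments:
  Gus=knave, Ximena=knight, Orin=knight, Usha=knight, Bob=knight

1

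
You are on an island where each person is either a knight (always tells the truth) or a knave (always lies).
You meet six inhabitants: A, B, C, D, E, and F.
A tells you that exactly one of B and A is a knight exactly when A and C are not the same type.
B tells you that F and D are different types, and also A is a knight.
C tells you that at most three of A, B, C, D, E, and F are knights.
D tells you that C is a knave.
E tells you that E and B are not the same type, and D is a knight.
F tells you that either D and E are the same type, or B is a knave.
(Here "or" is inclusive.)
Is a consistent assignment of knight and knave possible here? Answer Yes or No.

Yes

One consistent assignment: A=knight, B=knave, C=knave, D=knight, E=knight, F=knight.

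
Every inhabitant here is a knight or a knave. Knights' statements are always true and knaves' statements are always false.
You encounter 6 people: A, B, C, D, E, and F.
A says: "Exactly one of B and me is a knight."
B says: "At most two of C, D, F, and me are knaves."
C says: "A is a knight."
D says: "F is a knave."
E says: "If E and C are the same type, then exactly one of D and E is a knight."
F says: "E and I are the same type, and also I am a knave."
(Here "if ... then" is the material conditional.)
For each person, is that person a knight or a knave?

Knights: D and E. Knaves: A, B, C, and F.

Since A is a knave, "exactly one of B and me is a knight" needs to be false, which holds.
As a knave, B's statement "at most two of C, D, F, and me are knaves" should be false; it is.
C is a knave; "A is a knight" is false, as required.
D is a knight, and the claim "F is a knave" is indeed true.
E (knight): "if E and C are the same type, then exactly one of D and E is a knight" — true. ✓
F is a knave, so "E and I are the same type, and also I am a knave" must be false — and it is.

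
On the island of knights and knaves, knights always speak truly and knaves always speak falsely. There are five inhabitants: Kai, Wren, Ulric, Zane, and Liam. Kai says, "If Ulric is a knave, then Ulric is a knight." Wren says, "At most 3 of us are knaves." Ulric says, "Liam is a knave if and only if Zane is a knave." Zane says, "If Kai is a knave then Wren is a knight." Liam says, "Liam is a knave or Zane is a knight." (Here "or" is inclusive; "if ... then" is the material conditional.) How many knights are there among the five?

5

The unique consistent assignment is Kai=knight, Wren=knight, Ulric=knight, Zane=knight, Liam=knight.
That has 5 knights.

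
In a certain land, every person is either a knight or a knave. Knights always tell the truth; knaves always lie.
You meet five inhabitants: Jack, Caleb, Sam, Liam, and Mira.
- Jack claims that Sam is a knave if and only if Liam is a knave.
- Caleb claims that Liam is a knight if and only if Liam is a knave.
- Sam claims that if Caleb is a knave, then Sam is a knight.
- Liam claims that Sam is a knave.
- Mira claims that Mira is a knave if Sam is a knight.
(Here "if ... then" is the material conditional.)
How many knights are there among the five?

2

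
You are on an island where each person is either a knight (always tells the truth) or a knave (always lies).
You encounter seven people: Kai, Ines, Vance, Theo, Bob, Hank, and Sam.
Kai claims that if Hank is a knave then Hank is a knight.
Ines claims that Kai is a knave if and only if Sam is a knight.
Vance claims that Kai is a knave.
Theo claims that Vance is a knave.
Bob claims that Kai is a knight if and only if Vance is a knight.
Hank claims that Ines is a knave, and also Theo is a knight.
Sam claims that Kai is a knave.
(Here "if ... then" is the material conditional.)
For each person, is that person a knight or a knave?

Knights: Ines, Vance, and Sam. Knaves: Kai, Theo, Bob, and Hank.

Kai is a knave, and the claim "if Hank is a knave then Hank is a knight" is indeed false.
Ines is a knight, so "Kai is a knave if and only if Sam is a knight" must be True — and it is.
Vance is a knight; "Kai is a knave" is True, as required.
Theo is a knave; "Vance is a knave" is false, as required.
As a knave, Bob's statement "Kai is a knight if and only if Vance is a knight" should be false; it is.
Hank (knave): "Ines is a knave, and also Theo is a knight" — false. ✓
Sam is a knight, and the claim "Kai is a knave" is indeed True.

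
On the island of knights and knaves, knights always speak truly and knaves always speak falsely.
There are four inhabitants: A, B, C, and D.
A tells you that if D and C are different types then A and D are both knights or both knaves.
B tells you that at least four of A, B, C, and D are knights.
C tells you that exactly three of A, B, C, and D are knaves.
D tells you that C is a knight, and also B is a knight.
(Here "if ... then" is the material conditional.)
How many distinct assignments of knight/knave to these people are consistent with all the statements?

0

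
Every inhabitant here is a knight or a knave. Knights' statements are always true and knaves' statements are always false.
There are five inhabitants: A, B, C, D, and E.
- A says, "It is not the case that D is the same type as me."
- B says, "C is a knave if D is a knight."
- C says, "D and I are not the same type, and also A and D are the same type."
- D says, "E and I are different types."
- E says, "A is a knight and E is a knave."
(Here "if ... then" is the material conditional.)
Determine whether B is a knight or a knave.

B is a knight.

Consistent assignments: {A=knave, B=knight, C=knight, D=knave, E=knave}; {A=knave, B=knight, C=knave, D=knave, E=knave}
In every consistent assignment, B is a knight.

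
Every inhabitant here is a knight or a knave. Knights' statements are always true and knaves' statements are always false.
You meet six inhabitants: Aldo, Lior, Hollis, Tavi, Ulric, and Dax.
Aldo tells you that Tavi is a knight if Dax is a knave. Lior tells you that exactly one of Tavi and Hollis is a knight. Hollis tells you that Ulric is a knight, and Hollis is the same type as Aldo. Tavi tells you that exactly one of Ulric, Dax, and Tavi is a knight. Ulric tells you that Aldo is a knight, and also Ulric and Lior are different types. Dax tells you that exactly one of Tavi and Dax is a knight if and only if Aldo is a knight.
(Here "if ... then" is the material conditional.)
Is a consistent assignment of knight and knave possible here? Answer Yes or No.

Yes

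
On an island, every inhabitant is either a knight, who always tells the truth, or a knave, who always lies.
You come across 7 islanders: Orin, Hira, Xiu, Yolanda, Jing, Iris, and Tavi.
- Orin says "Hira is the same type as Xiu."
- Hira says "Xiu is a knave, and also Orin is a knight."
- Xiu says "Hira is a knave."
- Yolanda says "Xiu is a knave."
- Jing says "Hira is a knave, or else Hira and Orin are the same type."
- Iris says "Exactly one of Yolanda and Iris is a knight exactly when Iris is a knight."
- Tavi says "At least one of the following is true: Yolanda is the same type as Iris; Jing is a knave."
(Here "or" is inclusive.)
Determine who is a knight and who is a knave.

Orin is a knave, Hira is a knave, Xiu is a knight, Yolanda is a knave, Jing is a knight, Iris is a knight, and Tavi is a knave.

Orin is a knave, so "Hira is the same type as Xiu" must be False — and it is.
Hira is a knave, and the claim "Xiu is a knave, and also Orin is a knight" is indeed False.
As a knight, Xiu's statement "Hira is a knave" should be true; it is.
Yolanda (knave): "Xiu is a knave" — False. ✓
As a knight, Jing's statement "Hira is a knave, or else Hira and Orin are the same type" should be true; it is.
Iris is a knight, and the claim "exactly one of Yolanda and Iris is a knight exactly when Iris is a knight" is indeed true.
As a knave, Tavi's statement "at least one of the following is true: Yolanda is the same type as Iris; Jing is a knave" should be False; it is.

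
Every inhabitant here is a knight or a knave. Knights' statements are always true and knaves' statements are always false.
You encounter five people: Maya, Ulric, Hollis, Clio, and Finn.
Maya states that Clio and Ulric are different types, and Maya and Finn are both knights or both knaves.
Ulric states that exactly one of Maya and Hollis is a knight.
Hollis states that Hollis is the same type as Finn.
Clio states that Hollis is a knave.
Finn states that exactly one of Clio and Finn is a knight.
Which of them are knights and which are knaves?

Maya is a knave, Ulric is a knight, Hollis is a knight, Clio is a knave, and Finn is a knight.

Suppose Maya is a knight. Then Maya's statement "Clio and Ulric are different types, and Maya and Finn are both knights or both knaves" would have to be true. Checking the 16 ways to assign the others, none is consistent with every speaker.
(For instance, with Ulric=knight, Hollis=knight, Clio=knave, Finn=knight, Ulric's claim "exactly one of Maya and Hollis is a knight" comes out false where it would need to be true.)
So Maya must be a knave, making "Clio and Ulric are different types, and Maya and Finn are both knights or both knaves" false. Taking Maya=knave, Ulric=knight, Hollis=knight, Clio=knave, Finn=knight, each remaining statement checks out:
  Ulric (knight): "exactly one of Maya and Hollis is a knight" — true. ✓
  Hollis (knight): "Hollis is the same type as Finn" — true. ✓
  Clio (knave): "Hollis is a knave" — false. ✓
  Finn (knight): "exactly one of Clio and Finn is a knight" — true. ✓
This is the unique consistent assignment.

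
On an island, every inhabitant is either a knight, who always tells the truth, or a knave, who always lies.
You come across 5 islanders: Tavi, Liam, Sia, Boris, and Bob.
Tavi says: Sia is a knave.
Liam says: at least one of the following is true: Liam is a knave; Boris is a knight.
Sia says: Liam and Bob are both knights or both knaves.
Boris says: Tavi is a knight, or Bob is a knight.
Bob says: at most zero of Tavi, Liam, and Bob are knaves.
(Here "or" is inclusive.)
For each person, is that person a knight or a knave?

Tavi is a knight, Liam is a knight, Sia is a knave, Boris is a knight, and Bob is a knave.

Tavi is a knight, and the claim "Sia is a knave" is indeed true.
Liam is a knight; "at least one of the following is true: Liam is a knave; Boris is a knight" is true, as required.
As a knave, Sia's statement "Liam and Bob are both knights or both knaves" should be false; it is.
Boris (knight): "Tavi is a knight, or Bob is a knight" — true. ✓
Bob is a knave, so "at most zero of Tavi, Liam, and Bob are knaves" must be false — and it is.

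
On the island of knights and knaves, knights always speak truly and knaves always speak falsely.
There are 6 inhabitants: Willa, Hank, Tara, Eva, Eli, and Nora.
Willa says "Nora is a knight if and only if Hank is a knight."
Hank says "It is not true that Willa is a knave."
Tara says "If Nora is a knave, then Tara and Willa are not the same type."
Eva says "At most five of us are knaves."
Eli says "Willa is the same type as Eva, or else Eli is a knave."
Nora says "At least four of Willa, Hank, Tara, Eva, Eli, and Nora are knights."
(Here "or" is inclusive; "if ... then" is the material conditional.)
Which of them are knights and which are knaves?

As a knight, Willa's statement "Nora is a knight if and only if Hank is a knight" should be true; it is.
Hank is a knight, and the claim "it is not true that Willa is a knave" is indeed true.
As a knight, Tara's statement "if Nora is a knave, then Tara and Willa are not the same type" should be true; it is.
Eva is a knight; "at most five of us are knaves" is true, as required.
Since Eli is a knight, "Willa is the same type as Eva, or else Eli is a knave" needs to be true, which holds.
Since Nora is a knight, "at least four of Willa, Hank, Tara, Eva, Eli, and Nora are knights" needs to be true, which holds.

Knights: Willa, Hank, Tara, Eva, Eli, and Nora. Knaves: none.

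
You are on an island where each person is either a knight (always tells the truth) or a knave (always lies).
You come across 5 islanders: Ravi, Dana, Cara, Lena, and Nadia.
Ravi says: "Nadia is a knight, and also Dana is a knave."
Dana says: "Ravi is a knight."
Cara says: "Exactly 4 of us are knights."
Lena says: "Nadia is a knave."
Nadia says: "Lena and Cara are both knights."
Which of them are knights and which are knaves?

Knights: Lena. Knaves: Ravi, Dana, Cara, and Nadia.

Ravi is a knave, and the claim "Nadia is a knight, and also Dana is a knave" is indeed false.
Dana is a knave; "Ravi is a knight" is false, as required.
As a knave, Cara's statement "exactly 4 of us are knights" should be false; it is.
Since Lena is a knight, "Nadia is a knave" needs to be True, which holds.
Nadia is a knave, and the claim "Lena and Cara are both knights" is indeed false.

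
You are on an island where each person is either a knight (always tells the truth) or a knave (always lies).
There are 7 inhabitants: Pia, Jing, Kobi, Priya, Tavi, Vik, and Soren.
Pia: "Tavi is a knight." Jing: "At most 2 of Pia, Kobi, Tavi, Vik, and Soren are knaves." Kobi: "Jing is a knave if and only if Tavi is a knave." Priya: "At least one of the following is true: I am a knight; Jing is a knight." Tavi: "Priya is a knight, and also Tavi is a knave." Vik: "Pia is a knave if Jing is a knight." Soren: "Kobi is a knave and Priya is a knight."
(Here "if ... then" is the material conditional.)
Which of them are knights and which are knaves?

Knights: Kobi and Vik. Knaves: Pia, Jing, Priya, Tavi, and Soren.

Pia is a knave, and the claim "Tavi is a knight" is indeed false.
Since Jing is a knave, "at most 2 of Pia, Kobi, Tavi, Vik, and Soren are knaves" needs to be false, which holds.
Kobi is a knight, so "Jing is a knave if and only if Tavi is a knave" must be True — and it is.
Priya is a knave; "at least one of the following is true: I am a knight; Jing is a knight" is false, as required.
Tavi is a knave; "Priya is a knight, and also Tavi is a knave" is false, as required.
Vik (knight): "Pia is a knave if Jing is a knight" — True. ✓
Soren is a knave, so "Kobi is a knave and Priya is a knight" must be false — and it is.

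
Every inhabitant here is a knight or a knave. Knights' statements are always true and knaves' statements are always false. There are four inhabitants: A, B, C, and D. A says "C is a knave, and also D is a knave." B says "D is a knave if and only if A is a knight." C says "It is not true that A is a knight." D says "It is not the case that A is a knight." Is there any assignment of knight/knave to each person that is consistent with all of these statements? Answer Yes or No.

Yes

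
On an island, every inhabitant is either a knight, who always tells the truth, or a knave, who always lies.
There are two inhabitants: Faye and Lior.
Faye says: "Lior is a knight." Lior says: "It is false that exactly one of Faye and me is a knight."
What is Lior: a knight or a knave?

Lior is a knight.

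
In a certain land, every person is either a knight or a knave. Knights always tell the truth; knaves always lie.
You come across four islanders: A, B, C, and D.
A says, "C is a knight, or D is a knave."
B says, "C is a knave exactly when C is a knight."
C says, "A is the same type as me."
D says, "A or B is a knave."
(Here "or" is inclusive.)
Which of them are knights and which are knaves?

A is a knight, B is a knave, C is a knight, and D is a knight.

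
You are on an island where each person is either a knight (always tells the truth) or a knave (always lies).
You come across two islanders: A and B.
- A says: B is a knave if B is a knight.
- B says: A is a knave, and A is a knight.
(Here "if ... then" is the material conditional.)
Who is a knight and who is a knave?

A is a knight and B is a knave.

A (knight): "B is a knave if B is a knight" — True. ✓
Since B is a knave, "A is a knave, and A is a knight" needs to be false, which holds.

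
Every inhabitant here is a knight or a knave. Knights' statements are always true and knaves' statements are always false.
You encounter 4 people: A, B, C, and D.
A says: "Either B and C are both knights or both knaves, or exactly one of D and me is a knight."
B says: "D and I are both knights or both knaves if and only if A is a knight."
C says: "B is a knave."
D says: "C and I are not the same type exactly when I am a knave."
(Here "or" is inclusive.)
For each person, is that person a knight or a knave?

Knights: B. Knaves: A, C, and D.

A is a knave; "either B and C are both knights or both knaves, or exactly one of D and me is a knight" is false, as required.
B is a knight, and the claim "D and I are both knights or both knaves if and only if A is a knight" is indeed True.
C is a knave, and the claim "B is a knave" is indeed false.
D is a knave, so "C and I are not the same type exactly when I am a knave" must be false — and it is.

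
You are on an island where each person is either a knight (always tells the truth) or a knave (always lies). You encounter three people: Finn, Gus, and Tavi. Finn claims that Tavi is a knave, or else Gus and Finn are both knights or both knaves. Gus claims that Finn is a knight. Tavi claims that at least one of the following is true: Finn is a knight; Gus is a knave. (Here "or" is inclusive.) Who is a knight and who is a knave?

As a knight, Finn's statement "Tavi is a knave, or else Gus and Finn are both knights or both knaves" should be true; it is.
Gus (knight): "Finn is a knight" — true. ✓
Tavi is a knight, and the claim "at least one of the following is true: Finn is a knight; Gus is a knave" is indeed true.

Finn is a knight, Gus is a knight, and Tavi is a knight.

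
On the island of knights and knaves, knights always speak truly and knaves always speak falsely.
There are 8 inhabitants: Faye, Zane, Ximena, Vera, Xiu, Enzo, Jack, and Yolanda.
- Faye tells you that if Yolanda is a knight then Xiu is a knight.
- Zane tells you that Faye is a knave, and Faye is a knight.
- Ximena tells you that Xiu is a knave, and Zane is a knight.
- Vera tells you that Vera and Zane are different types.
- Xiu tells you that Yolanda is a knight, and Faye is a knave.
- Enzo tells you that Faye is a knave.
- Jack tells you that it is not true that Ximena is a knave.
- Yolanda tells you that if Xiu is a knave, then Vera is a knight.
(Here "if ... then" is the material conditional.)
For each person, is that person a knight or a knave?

Knights: Faye. Knaves: Zane, Ximena, Vera, Xiu, Enzo, Jack, and Yolanda.

Faye (knight): "if Yolanda is a knight then Xiu is a knight" — true. ✓
As a knave, Zane's statement "Faye is a knave, and Faye is a knight" should be False; it is.
As a knave, Ximena's statement "Xiu is a knave, and Zane is a knight" should be False; it is.
Since Vera is a knave, "Vera and Zane are different types" needs to be False, which holds.
Xiu is a knave; "Yolanda is a knight, and Faye is a knave" is False, as required.
As a knave, Enzo's statement "Faye is a knave" should be False; it is.
Jack is a knave, and the claim "it is not true that Ximena is a knave" is indeed False.
Yolanda is a knave; "if Xiu is a knave, then Vera is a knight" is False, as required.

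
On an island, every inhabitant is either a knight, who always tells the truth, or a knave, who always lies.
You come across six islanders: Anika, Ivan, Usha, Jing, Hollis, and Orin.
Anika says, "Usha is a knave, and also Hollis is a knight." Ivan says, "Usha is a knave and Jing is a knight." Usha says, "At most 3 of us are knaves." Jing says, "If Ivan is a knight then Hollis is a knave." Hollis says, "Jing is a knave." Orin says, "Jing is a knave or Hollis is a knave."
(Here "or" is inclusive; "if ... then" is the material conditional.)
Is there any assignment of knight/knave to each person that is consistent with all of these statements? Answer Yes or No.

Yes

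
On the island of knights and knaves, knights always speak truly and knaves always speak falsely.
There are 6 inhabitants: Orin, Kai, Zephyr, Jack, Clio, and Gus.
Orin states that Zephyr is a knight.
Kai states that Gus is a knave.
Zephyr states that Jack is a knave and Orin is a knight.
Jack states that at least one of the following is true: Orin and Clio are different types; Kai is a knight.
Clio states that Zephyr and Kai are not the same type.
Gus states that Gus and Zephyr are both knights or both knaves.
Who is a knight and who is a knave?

Orin is a knight, Kai is a knave, Zephyr is a knight, Jack is a knave, Clio is a knight, and Gus is a knight.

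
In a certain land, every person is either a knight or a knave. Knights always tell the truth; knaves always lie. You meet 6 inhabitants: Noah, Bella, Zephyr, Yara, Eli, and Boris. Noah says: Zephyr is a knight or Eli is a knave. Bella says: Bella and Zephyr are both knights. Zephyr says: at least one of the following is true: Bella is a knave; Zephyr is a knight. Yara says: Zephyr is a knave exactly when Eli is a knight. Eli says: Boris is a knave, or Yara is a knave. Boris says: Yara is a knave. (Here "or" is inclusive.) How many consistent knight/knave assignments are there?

Consistent assignments:
  Noah=knight, Bella=knight, Zephyr=knight, Yara=knave, Eli=knight, Boris=knight
  Noah=knight, Bella=knave, Zephyr=knight, Yara=knave, Eli=knight, Boris=knight

2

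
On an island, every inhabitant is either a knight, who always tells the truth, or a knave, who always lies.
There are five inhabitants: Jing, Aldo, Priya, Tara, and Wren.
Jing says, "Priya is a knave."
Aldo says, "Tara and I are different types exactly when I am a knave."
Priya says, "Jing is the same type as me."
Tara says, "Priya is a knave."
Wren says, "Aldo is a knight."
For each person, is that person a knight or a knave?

Suppose Jing is a knave. Then Jing's statement "Priya is a knave" would have to be false. Checking the 16 ways to assign the others, none is consistent with every speaker.
(For instance, with Aldo=knight, Priya=knave, Tara=knight, Wren=knight, Jing's claim "Priya is a knave" comes out true where it would need to be false.)
So Jing must be a knight, making "Priya is a knave" true. Taking Jing=knight, Aldo=knight, Priya=knave, Tara=knight, Wren=knight, each remaining statement checks out:
  Aldo (knight): "Tara and I are different types exactly when I am a knave" — true. ✓
  Priya (knave): "Jing is the same type as me" — false. ✓
  Tara (knight): "Priya is a knave" — true. ✓
  Wren (knight): "Aldo is a knight" — true. ✓
This is the unique consistent assignment.

Knights: Jing, Aldo, Tara, and Wren. Knaves: Priya.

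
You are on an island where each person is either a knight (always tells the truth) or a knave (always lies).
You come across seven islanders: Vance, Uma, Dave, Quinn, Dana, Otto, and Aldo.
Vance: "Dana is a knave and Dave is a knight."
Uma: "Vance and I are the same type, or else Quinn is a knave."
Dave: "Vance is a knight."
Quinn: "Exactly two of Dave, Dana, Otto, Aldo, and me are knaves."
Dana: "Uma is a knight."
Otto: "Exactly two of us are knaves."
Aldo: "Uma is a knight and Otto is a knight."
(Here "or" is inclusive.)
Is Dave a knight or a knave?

Dave is a knave.

Consistent assignments: {Vance=knave, Uma=knight, Dave=knave, Quinn=knave, Dana=knight, Otto=knave, Aldo=knave}
In every consistent assignment, Dave is a knave.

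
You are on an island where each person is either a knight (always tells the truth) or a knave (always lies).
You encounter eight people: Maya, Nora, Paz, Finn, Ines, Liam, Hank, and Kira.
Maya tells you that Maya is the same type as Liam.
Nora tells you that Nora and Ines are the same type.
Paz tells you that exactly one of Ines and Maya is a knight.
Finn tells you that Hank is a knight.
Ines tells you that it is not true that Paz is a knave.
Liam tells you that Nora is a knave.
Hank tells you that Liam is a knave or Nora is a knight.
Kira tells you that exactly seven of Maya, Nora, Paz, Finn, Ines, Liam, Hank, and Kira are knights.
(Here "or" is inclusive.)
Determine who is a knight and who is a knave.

Knights: Paz, Ines, and Liam. Knaves: Maya, Nora, Finn, Hank, and Kira.

Maya is a knave; "Maya is the same type as Liam" is False, as required.
As a knave, Nora's statement "Nora and Ines are the same type" should be False; it is.
Paz is a knight, and the claim "exactly one of Ines and Maya is a knight" is indeed true.
Finn (knave): "Hank is a knight" — False. ✓
Ines is a knight, so "it is not true that Paz is a knave" must be true — and it is.
Liam is a knight, so "Nora is a knave" must be true — and it is.
Hank is a knave, and the claim "Liam is a knave or Nora is a knight" is indeed False.
Since Kira is a knave, "exactly seven of Maya, Nora, Paz, Finn, Ines, Liam, Hank, and Kira are knights" needs to be False, which holds.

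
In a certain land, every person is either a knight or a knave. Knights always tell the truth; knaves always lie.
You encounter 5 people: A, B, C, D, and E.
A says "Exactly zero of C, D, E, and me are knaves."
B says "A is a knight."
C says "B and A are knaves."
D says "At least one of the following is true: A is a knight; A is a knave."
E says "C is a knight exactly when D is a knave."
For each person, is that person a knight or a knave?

A is a knave, B is a knave, C is a knight, D is a knight, and E is a knave.

Suppose A is a knight. Then A's statement "exactly zero of C, D, E, and me are knaves" would have to be true. Checking the 16 ways to assign the others, none is consistent with every speaker.
(For instance, with B=knave, C=knight, D=knight, E=knave, A's claim "exactly zero of C, D, E, and me are knaves" comes out false where it would need to be true.)
So A must be a knave, making "exactly zero of C, D, E, and me are knaves" false. Taking A=knave, B=knave, C=knight, D=knight, E=knave, each remaining statement checks out:
  B (knave): "A is a knight" — false. ✓
  C (knight): "B and A are knaves" — true. ✓
  D (knight): "at least one of the following is true: A is a knight; A is a knave" — true. ✓
  E (knave): "C is a knight exactly when D is a knave" — false. ✓
This is the unique consistent assignment.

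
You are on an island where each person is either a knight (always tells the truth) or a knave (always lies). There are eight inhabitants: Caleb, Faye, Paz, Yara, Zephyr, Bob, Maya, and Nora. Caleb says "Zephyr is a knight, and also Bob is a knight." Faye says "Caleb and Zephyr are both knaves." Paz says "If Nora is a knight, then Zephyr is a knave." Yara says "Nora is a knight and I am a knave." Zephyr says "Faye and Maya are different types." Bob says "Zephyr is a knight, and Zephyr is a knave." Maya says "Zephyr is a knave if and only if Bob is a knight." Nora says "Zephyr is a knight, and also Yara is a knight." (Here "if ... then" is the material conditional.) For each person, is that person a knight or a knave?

Caleb is a knave, Faye is a knave, Paz is a knight, Yara is a knave, Zephyr is a knight, Bob is a knave, Maya is a knight, and Nora is a knave.

Caleb (knave): "Zephyr is a knight, and also Bob is a knight" — false. ✓
Since Faye is a knave, "Caleb and Zephyr are both knaves" needs to be false, which holds.
Paz is a knight, so "if Nora is a knight, then Zephyr is a knave" must be True — and it is.
As a knave, Yara's statement "Nora is a knight and I am a knave" should be false; it is.
Zephyr is a knight, and the claim "Faye and Maya are different types" is indeed True.
Bob is a knave; "Zephyr is a knight, and Zephyr is a knave" is false, as required.
Maya is a knight; "Zephyr is a knave if and only if Bob is a knight" is True, as required.
Nora (knave): "Zephyr is a knight, and also Yara is a knight" — false. ✓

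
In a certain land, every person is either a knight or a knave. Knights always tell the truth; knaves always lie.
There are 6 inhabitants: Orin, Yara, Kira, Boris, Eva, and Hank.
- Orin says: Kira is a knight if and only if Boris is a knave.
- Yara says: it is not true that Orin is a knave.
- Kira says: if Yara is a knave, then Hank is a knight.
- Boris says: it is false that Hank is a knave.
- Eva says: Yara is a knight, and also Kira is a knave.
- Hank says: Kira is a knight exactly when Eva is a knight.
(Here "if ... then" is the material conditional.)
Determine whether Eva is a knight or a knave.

Eva is a knave.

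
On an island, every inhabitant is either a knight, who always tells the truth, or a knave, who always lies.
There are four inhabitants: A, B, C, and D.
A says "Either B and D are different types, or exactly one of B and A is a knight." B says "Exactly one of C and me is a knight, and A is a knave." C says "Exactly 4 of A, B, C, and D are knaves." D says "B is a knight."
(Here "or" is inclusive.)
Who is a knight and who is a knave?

Knights: A. Knaves: B, C, and D.

Suppose A is a knave. Then A's statement "either B and D are different types, or exactly one of B and A is a knight" would have to be false. Checking the 8 ways to assign the others, none is consistent with every speaker.
(For instance, with B=knave, C=knave, D=knave, C's claim "exactly 4 of A, B, C, and D are knaves" comes out true where it would need to be false.)
So A must be a knight, making "either B and D are different types, or exactly one of B and A is a knight" true. Taking A=knight, B=knave, C=knave, D=knave, each remaining statement checks out:
  B (knave): "exactly one of C and me is a knight, and A is a knave" — false. ✓
  C (knave): "exactly 4 of A, B, C, and D are knaves" — false. ✓
  D (knave): "B is a knight" — false. ✓
This is the unique consistent assignment.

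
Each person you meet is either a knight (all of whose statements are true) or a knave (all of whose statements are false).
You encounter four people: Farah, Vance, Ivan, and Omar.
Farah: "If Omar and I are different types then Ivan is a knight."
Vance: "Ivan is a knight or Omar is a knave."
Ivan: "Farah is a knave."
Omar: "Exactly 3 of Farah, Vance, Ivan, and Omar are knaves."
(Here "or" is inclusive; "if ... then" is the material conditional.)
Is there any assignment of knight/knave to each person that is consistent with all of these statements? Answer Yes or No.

Checking all 16 assignments, each has at least one speaker whose statement's truth value contradicts their type.

No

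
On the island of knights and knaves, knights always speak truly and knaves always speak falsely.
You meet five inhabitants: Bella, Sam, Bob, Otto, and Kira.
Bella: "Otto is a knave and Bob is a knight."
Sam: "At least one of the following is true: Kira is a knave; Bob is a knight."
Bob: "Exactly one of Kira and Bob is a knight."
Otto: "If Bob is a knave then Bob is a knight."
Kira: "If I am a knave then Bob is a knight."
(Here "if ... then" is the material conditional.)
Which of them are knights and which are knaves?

As a knave, Bella's statement "Otto is a knave and Bob is a knight" should be False; it is.
Sam (knight): "at least one of the following is true: Kira is a knave; Bob is a knight" — true. ✓
As a knave, Bob's statement "exactly one of Kira and Bob is a knight" should be False; it is.
Otto is a knave, so "if Bob is a knave then Bob is a knight" must be False — and it is.
Kira is a knave; "if I am a knave then Bob is a knight" is False, as required.

Bella is a knave, Sam is a knight, Bob is a knave, Otto is a knave, and Kira is a knave.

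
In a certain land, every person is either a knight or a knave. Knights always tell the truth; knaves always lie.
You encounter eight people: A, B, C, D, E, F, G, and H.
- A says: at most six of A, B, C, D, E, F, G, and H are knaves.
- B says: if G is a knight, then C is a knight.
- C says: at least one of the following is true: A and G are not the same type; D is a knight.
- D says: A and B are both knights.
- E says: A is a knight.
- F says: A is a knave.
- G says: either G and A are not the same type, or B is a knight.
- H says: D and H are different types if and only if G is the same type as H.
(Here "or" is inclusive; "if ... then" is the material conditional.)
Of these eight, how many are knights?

The unique consistent assignment is A=knight, B=knight, C=knight, D=knight, E=knight, F=knave, G=knight, H=knave.
That has 6 knights.

6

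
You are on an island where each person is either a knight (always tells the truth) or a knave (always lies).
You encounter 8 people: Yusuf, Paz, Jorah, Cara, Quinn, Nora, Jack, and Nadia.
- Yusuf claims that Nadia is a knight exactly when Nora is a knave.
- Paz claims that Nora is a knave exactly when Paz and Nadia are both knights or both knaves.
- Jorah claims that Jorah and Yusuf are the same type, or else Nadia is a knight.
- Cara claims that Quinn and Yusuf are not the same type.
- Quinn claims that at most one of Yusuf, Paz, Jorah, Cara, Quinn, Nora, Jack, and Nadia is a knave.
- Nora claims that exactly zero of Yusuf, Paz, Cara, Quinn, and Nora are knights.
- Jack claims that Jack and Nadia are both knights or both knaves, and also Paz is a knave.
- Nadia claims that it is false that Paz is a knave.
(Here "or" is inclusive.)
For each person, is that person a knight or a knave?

Yusuf is a knight, Paz is a knight, Jorah is a knight, Cara is a knight, Quinn is a knave, Nora is a knave, Jack is a knave, and Nadia is a knight.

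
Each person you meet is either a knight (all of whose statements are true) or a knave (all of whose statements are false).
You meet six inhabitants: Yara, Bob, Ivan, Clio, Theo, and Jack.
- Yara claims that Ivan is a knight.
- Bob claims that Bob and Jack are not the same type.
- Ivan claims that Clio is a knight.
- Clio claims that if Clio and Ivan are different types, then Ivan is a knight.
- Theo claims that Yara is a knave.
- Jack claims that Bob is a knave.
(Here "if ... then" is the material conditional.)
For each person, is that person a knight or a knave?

Yara is a knight, Bob is a knight, Ivan is a knight, Clio is a knight, Theo is a knave, and Jack is a knave.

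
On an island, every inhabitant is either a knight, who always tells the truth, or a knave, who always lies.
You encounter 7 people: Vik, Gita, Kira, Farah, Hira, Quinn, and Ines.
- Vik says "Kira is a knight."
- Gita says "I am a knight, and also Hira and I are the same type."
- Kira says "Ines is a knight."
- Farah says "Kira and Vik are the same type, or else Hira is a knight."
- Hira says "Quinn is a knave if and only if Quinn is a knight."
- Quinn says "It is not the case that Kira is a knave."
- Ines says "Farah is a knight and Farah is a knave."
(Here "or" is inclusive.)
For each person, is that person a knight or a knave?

Since Vik is a knave, "Kira is a knight" needs to be false, which holds.
Gita is a knave, and the claim "I am a knight, and also Hira and I are the same type" is indeed false.
Kira (knave): "Ines is a knight" — false. ✓
Since Farah is a knight, "Kira and Vik are the same type, or else Hira is a knight" needs to be True, which holds.
Hira is a knave; "Quinn is a knave if and only if Quinn is a knight" is false, as required.
Quinn is a knave, and the claim "it is not the case that Kira is a knave" is indeed false.
Ines is a knave; "Farah is a knight and Farah is a knave" is false, as required.

Knights: Farah. Knaves: Vik, Gita, Kira, Hira, Quinn, and Ines.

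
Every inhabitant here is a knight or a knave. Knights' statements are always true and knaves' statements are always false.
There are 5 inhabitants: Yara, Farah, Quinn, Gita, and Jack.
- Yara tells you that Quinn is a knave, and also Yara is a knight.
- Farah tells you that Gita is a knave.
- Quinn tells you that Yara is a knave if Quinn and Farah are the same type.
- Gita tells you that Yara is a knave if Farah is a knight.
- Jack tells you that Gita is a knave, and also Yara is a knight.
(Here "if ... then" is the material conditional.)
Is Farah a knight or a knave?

Farah is a knave.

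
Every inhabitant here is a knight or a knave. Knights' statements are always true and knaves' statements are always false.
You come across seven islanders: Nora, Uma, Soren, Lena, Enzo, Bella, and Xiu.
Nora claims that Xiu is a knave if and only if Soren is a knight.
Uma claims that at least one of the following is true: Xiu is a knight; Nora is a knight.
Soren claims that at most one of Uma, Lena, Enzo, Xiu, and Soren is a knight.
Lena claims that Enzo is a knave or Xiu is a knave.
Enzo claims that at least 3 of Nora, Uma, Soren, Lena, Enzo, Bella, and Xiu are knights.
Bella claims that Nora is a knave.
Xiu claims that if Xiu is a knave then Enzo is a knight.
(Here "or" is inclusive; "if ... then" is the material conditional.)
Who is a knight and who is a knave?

Nora is a knight; "Xiu is a knave if and only if Soren is a knight" is true, as required.
As a knight, Uma's statement "at least one of the following is true: Xiu is a knight; Nora is a knight" should be true; it is.
Soren is a knave; "at most one of Uma, Lena, Enzo, Xiu, and Soren is a knight" is False, as required.
Lena is a knave; "Enzo is a knave or Xiu is a knave" is False, as required.
As a knight, Enzo's statement "at least 3 of Nora, Uma, Soren, Lena, Enzo, Bella, and Xiu are knights" should be true; it is.
Since Bella is a knave, "Nora is a knave" needs to be False, which holds.
Xiu is a knight, so "if Xiu is a knave then Enzo is a knight" must be true — and it is.

Nora is a knight, Uma is a knight, Soren is a knave, Lena is a knave, Enzo is a knight, Bella is a knave, and Xiu is a knight.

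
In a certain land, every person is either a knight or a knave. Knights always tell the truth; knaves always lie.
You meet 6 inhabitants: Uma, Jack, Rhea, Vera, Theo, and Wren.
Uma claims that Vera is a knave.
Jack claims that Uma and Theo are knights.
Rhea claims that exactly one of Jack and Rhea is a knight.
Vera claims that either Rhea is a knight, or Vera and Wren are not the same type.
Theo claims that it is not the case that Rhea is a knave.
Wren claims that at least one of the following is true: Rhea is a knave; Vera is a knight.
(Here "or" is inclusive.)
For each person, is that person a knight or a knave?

Uma is a knave, Jack is a knave, Rhea is a knight, Vera is a knight, Theo is a knight, and Wren is a knight.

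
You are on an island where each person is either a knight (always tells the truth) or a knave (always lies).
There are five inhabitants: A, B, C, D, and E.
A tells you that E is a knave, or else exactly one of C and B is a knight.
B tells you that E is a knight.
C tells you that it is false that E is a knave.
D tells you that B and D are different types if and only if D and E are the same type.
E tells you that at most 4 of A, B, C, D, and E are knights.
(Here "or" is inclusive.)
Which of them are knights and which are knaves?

Knights: B, C, and E. Knaves: A and D.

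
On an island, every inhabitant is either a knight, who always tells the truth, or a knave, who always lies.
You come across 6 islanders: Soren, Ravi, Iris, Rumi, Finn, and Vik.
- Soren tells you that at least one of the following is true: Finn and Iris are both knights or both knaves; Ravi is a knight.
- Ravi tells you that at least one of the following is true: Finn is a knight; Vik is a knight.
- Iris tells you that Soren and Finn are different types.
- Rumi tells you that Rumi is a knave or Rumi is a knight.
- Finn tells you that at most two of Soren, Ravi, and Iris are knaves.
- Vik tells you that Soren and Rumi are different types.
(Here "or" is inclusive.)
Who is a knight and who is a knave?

Soren is a knight, Ravi is a knight, Iris is a knave, Rumi is a knight, Finn is a knight, and Vik is a knave.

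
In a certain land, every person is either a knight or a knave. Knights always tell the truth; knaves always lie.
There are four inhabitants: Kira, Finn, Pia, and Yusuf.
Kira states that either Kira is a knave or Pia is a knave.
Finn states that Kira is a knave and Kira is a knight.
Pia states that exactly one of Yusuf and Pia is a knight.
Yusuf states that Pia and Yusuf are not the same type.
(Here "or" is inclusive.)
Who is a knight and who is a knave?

As a knight, Kira's statement "either Kira is a knave or Pia is a knave" should be True; it is.
Finn is a knave; "Kira is a knave and Kira is a knight" is False, as required.
Pia is a knave, so "exactly one of Yusuf and Pia is a knight" must be False — and it is.
Yusuf is a knave, and the claim "Pia and Yusuf are not the same type" is indeed False.

Knights: Kira. Knaves: Finn, Pia, and Yusuf.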